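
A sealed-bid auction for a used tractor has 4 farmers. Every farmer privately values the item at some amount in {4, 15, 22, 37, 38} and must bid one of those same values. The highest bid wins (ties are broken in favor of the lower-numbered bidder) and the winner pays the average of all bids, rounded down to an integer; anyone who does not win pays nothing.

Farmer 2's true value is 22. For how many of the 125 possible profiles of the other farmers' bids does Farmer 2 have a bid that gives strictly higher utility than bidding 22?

14

Others bid (4, 4, 4): truth gives 14; bid 15 gives 16 > 14. Violating.
Others bid (4, 4, 15): truth gives 11; bid 15 gives 13 > 11. Violating.
Others bid (4, 4, 37): truth gives 0; bid 37 gives 2 > 0. Violating.
Others bid (4, 4, 38): truth gives 0; bid 38 gives 1 > 0. Violating.
Others bid (4, 4, 22): truth gives 9; no alternative beats it.
Others bid (4, 15, 22): truth gives 7; no alternative beats it.
(Checking all 125 profiles: 14 have a profitable deviation, 111 do not.)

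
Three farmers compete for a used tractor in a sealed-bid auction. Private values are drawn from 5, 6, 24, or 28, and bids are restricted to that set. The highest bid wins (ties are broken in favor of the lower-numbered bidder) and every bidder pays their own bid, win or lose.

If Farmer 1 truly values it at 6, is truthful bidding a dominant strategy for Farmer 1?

Consider the case where Farmer 2 bids 5 and Farmer 3 bids 5.
Truthful bid 6: wins, pays 6, utility 6 - 6 = 0.
Bid 5 instead: wins, pays 5, utility 6 - 5 = 1.
Since 1 > 0, bidding 5 is strictly better here, so truthful bidding is not dominant.

No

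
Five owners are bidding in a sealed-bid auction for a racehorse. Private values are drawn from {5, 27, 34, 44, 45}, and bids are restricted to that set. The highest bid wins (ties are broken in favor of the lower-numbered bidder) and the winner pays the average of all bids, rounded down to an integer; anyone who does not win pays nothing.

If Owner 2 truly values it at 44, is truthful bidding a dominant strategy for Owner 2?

Consider the case where Owner 1 bids 5, Owner 3 bids 5, Owner 4 bids 5 and Owner 5 bids 5.
Truthful bid 44: wins, pays 12, utility 44 - 12 = 32.
Bid 27 instead: wins, pays 9, utility 44 - 9 = 35.
Since 35 > 32, bidding 27 is strictly better here, so truthful bidding is not dominant.

No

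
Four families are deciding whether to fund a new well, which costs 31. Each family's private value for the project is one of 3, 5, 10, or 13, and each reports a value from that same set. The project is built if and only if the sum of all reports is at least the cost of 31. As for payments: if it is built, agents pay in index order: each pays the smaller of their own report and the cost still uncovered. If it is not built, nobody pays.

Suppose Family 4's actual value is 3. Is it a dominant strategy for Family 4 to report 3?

Check each profile of the others' reports and compare truth against every alternative report.
Others report (3, 10, 13): truth gives 0, best alternative gives -2.
Others report (3, 13, 10): truth gives 0, best alternative gives -2.
Others report (10, 3, 13): truth gives 0, best alternative gives -2.
Others report (10, 13, 3): truth gives 0, best alternative gives -2.
Others report (13, 3, 10): truth gives 0, best alternative gives -2.
Others report (13, 10, 3): truth gives 0, best alternative gives -2.
(Remaining 58 profiles checked similarly; truth is weakly best in each.)
In every case the truthful report is at least as good as any alternative, so it is a dominant strategy.

Yes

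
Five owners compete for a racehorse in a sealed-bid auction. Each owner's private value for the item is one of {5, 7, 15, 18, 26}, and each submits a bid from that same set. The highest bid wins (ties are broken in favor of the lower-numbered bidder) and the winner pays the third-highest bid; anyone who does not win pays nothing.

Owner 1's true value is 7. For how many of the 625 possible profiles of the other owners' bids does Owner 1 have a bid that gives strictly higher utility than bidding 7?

Others bid (5, 5, 5, 15): truth gives 0; bid 15 gives 2 > 0. Violating.
Others bid (5, 5, 5, 18): truth gives 0; bid 18 gives 2 > 0. Violating.
Others bid (5, 5, 5, 26): truth gives 0; bid 26 gives 2 > 0. Violating.
Others bid (5, 5, 15, 5): truth gives 0; bid 15 gives 2 > 0. Violating.
Others bid (5, 5, 5, 5): truth gives 2; no alternative beats it.
Others bid (5, 5, 5, 7): truth gives 2; no alternative beats it.
(Checking all 625 profiles: 12 have a profitable deviation, 613 do not.)

12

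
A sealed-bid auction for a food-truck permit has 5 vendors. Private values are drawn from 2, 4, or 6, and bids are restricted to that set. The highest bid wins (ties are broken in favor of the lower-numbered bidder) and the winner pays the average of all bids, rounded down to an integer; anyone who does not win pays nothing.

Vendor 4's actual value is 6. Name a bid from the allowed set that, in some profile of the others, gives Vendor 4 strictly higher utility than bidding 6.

Suppose Vendor 1 bids 2, Vendor 2 bids 2, Vendor 3 bids 2 and Vendor 5 bids 4.
Bid 6: wins, pays 3, utility 6 - 3 = 3.
Bid 4: wins, pays 2, utility 6 - 2 = 4.
So bidding 4 beats truth here (4 > 3).

4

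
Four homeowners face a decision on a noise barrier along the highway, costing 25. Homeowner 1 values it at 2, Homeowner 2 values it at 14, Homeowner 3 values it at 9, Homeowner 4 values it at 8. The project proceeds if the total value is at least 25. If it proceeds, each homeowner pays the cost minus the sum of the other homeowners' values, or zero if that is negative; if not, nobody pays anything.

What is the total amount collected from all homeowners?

7

Total value 33 ≥ cost 25, so it is built.
Homeowner 1: others sum to 31; max(0, 25 - 31) = 0.
Homeowner 2: others sum to 19; max(0, 25 - 19) = 6.
Homeowner 3: others sum to 24; max(0, 25 - 24) = 1.
Homeowner 4: others sum to 25; max(0, 25 - 25) = 0.
Total collected = 0 + 6 + 1 + 0 = 7.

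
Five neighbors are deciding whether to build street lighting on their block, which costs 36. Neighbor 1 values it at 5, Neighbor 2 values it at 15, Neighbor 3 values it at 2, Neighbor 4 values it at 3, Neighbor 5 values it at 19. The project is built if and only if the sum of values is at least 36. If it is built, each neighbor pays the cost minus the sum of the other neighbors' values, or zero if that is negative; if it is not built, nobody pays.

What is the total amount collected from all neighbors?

Total value 44 ≥ cost 36, so it is built.
Neighbor 1: others sum to 39; max(0, 36 - 39) = 0.
Neighbor 2: others sum to 29; max(0, 36 - 29) = 7.
Neighbor 3: others sum to 42; max(0, 36 - 42) = 0.
Neighbor 4: others sum to 41; max(0, 36 - 41) = 0.
Neighbor 5: others sum to 25; max(0, 36 - 25) = 11.
Total collected = 0 + 7 + 0 + 0 + 11 = 18.

18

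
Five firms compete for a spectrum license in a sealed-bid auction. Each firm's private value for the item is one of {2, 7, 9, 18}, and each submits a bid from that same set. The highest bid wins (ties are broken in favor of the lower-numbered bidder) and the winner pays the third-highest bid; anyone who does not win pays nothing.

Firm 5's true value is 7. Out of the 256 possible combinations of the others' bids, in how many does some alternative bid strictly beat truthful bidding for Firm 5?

8

Others bid (2, 2, 2, 7): truth gives 0; bid 9 gives 5 > 0. Violating.
Others bid (2, 2, 2, 9): truth gives 0; bid 18 gives 5 > 0. Violating.
Others bid (2, 2, 7, 2): truth gives 0; bid 9 gives 5 > 0. Violating.
Others bid (2, 2, 9, 2): truth gives 0; bid 18 gives 5 > 0. Violating.
Others bid (2, 2, 2, 2): truth gives 5; no alternative beats it.
Others bid (2, 2, 2, 18): truth gives 0; no alternative beats it.
(Checking all 256 profiles: 8 have a profitable deviation, 248 do not.)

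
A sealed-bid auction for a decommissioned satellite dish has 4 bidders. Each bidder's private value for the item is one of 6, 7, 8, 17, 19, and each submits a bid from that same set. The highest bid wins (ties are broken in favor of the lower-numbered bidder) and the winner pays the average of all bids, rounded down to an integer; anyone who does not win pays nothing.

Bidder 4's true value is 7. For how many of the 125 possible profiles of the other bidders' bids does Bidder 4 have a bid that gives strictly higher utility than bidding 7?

3

Others bid (6, 6, 7): truth gives 0; bid 8 gives 1 > 0. Violating.
Others bid (6, 7, 6): truth gives 0; bid 8 gives 1 > 0. Violating.
Others bid (7, 6, 6): truth gives 0; bid 8 gives 1 > 0. Violating.
Others bid (6, 6, 6): truth gives 1; no alternative beats it.
Others bid (6, 6, 8): truth gives 0; no alternative beats it.
(Checking all 125 profiles: 3 have a profitable deviation, 122 do not.)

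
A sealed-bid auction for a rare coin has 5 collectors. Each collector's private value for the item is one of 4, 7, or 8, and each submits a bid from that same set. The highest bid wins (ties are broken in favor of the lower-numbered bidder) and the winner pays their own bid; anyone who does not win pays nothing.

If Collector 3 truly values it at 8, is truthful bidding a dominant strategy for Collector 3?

No

Consider the case where Collector 1 bids 4, Collector 2 bids 4, Collector 4 bids 4 and Collector 5 bids 4.
Truthful bid 8: wins, pays 8, utility 8 - 8 = 0.
Bid 7 instead: wins, pays 7, utility 8 - 7 = 1.
Since 1 > 0, bidding 7 is strictly better here, so truthful bidding is not dominant.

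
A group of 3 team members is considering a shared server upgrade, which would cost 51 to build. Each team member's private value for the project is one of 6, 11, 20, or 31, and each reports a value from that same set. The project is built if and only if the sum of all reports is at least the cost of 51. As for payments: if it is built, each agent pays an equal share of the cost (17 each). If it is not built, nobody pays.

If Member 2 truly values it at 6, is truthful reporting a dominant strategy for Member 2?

Yes

Check each profile of the others' reports and compare truth against every alternative report.
Others report (11, 31): truth gives 0, best alternative gives -11.
Others report (20, 20): truth gives 0, best alternative gives -11.
Others report (31, 11): truth gives 0, best alternative gives -11.
Others report (20, 31): truth gives -11, best alternative gives -11.
Others report (31, 20): truth gives -11, best alternative gives -11.
Others report (31, 31): truth gives -11, best alternative gives -11.
(Remaining 10 profiles checked similarly; truth is weakly best in each.)
In every case the truthful report is at least as good as any alternative, so it is a dominant strategy.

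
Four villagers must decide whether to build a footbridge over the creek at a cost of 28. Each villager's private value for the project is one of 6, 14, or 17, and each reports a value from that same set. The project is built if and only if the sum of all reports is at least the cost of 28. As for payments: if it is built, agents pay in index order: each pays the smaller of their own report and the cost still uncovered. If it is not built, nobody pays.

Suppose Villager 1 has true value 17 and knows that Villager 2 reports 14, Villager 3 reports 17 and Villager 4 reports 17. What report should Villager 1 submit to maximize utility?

Report 6: project built, pays 6, utility 17 - 6 = 11.
Report 14: project built, pays 14, utility 17 - 14 = 3.
Report 17: project built, pays 17, utility 17 - 17 = 0.
The best choice is 6 with utility 11.

6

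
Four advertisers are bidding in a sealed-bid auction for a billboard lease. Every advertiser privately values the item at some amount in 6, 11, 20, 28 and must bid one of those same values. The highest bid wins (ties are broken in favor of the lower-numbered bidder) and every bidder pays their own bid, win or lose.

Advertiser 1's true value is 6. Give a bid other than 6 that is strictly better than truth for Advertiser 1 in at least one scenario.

Suppose Advertiser 2 bids 6, Advertiser 3 bids 6 and Advertiser 4 bids 11.
Bid 6: loses but pays 6, utility -6.
Bid 11: wins, pays 11, utility 6 - 11 = -5.
So bidding 11 beats truth here (-5 > -6).

11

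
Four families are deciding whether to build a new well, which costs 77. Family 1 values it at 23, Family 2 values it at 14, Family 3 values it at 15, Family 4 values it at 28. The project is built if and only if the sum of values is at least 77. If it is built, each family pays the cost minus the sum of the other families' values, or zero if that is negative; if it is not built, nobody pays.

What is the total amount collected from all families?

68

Total value 80 ≥ cost 77, so it is built.
Family 1: others sum to 57; max(0, 77 - 57) = 20.
Family 2: others sum to 66; max(0, 77 - 66) = 11.
Family 3: others sum to 65; max(0, 77 - 65) = 12.
Family 4: others sum to 52; max(0, 77 - 52) = 25.
Total collected = 20 + 11 + 12 + 25 = 68.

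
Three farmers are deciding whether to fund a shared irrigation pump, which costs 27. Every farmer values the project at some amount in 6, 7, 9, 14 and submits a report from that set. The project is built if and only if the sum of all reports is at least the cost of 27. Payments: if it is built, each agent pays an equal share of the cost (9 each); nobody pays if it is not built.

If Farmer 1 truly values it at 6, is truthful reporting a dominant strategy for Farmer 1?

Check each profile of the others' reports and compare truth against every alternative report.
Others report (6, 14): truth gives 0, best alternative gives -3.
Others report (14, 6): truth gives 0, best alternative gives -3.
Others report (7, 14): truth gives -3, best alternative gives -3.
Others report (9, 14): truth gives -3, best alternative gives -3.
Others report (14, 7): truth gives -3, best alternative gives -3.
Others report (14, 9): truth gives -3, best alternative gives -3.
(Remaining 10 profiles checked similarly; truth is weakly best in each.)
In every case the truthful report is at least as good as any alternative, so it is a dominant strategy.

Yes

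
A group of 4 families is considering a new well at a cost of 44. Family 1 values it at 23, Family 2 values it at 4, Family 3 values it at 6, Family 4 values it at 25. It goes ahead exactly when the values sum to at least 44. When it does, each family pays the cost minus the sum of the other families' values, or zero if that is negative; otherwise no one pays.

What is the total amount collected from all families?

Total value 58 ≥ cost 44, so it is built.
Family 1: others sum to 35; max(0, 44 - 35) = 9.
Family 2: others sum to 54; max(0, 44 - 54) = 0.
Family 3: others sum to 52; max(0, 44 - 52) = 0.
Family 4: others sum to 33; max(0, 44 - 33) = 11.
Total collected = 9 + 0 + 0 + 11 = 20.

20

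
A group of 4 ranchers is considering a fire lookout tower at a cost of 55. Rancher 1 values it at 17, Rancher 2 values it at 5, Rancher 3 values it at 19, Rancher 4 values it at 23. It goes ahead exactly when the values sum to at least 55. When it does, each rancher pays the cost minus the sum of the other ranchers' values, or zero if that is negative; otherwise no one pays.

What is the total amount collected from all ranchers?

Total value 64 ≥ cost 55, so it is built.
Rancher 1: others sum to 47; max(0, 55 - 47) = 8.
Rancher 2: others sum to 59; max(0, 55 - 59) = 0.
Rancher 3: others sum to 45; max(0, 55 - 45) = 10.
Rancher 4: others sum to 41; max(0, 55 - 41) = 14.
Total collected = 8 + 0 + 10 + 14 = 32.

32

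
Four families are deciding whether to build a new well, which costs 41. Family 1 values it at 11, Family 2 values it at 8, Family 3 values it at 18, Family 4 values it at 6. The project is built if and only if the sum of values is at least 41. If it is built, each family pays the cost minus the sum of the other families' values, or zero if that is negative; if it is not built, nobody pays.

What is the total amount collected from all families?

Total value 43 ≥ cost 41, so it is built.
Family 1: others sum to 32; max(0, 41 - 32) = 9.
Family 2: others sum to 35; max(0, 41 - 35) = 6.
Family 3: others sum to 25; max(0, 41 - 25) = 16.
Family 4: others sum to 37; max(0, 41 - 37) = 4.
Total collected = 9 + 6 + 16 + 4 = 35.

35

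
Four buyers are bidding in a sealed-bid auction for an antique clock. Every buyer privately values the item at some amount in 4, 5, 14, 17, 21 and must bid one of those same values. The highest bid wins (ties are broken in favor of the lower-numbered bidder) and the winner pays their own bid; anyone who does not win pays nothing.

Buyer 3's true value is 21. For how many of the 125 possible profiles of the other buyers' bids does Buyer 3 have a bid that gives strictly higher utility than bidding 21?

36

Others bid (4, 4, 4): truth gives 0; bid 5 gives 16 > 0. Violating.
Others bid (4, 4, 5): truth gives 0; bid 5 gives 16 > 0. Violating.
Others bid (4, 4, 14): truth gives 0; bid 14 gives 7 > 0. Violating.
Others bid (4, 4, 17): truth gives 0; bid 17 gives 4 > 0. Violating.
Others bid (4, 4, 21): truth gives 0; no alternative beats it.
Others bid (4, 5, 21): truth gives 0; no alternative beats it.
(Checking all 125 profiles: 36 have a profitable deviation, 89 do not.)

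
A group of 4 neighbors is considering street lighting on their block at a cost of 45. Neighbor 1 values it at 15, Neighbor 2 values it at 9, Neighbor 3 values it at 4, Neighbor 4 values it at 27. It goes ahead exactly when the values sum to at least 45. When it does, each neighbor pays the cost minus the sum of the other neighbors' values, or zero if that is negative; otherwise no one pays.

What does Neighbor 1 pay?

Total value 55 ≥ cost 45, so the project is built.
The other neighbors' values sum to 40.
Cost minus that sum is 45 - 40 = 5.

5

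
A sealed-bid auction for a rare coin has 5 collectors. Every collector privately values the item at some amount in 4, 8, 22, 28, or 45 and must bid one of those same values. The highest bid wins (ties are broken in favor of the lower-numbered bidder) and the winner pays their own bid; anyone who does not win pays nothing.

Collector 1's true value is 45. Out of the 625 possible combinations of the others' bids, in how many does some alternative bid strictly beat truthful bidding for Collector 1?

256

Others bid (4, 4, 4, 4): truth gives 0; bid 4 gives 41 > 0. Violating.
Others bid (4, 4, 4, 8): truth gives 0; bid 8 gives 37 > 0. Violating.
Others bid (4, 4, 4, 22): truth gives 0; bid 22 gives 23 > 0. Violating.
Others bid (4, 4, 4, 28): truth gives 0; bid 28 gives 17 > 0. Violating.
Others bid (4, 4, 4, 45): truth gives 0; no alternative beats it.
Others bid (4, 4, 8, 45): truth gives 0; no alternative beats it.
(Checking all 625 profiles: 256 have a profitable deviation, 369 do not.)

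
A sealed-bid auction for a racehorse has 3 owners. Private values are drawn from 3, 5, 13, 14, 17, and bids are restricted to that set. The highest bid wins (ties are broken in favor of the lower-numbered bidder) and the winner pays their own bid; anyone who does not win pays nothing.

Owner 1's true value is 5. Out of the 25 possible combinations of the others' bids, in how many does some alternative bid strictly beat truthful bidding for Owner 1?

1

Others bid (3, 3): truth gives 0; bid 3 gives 2 > 0. Violating.
Others bid (3, 5): truth gives 0; no alternative beats it.
Others bid (3, 13): truth gives 0; no alternative beats it.
(Checking all 25 profiles: 1 has a profitable deviation, 24 do not.)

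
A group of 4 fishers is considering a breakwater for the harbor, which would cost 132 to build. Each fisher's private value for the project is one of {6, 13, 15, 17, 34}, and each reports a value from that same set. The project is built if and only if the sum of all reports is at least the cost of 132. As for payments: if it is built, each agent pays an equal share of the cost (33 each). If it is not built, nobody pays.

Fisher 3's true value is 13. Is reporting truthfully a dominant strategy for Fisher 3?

Check each profile of the others' reports and compare truth against every alternative report.
Others report (6, 6, 6): truth gives 0, best alternative gives 0.
Others report (6, 6, 13): truth gives 0, best alternative gives 0.
Others report (6, 6, 15): truth gives 0, best alternative gives 0.
Others report (6, 6, 17): truth gives 0, best alternative gives 0.
Others report (6, 6, 34): truth gives 0, best alternative gives 0.
Others report (6, 13, 6): truth gives 0, best alternative gives 0.
(Remaining 119 profiles checked similarly; truth is weakly best in each.)
In every case the truthful report is at least as good as any alternative, so it is a dominant strategy.

Yes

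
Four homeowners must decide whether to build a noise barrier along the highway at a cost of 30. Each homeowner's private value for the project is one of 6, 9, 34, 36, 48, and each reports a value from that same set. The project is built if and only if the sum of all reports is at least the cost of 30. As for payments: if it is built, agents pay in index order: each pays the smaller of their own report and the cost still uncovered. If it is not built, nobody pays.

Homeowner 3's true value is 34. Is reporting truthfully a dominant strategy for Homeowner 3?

Consider the case where Homeowner 1 reports 6, Homeowner 2 reports 6 and Homeowner 4 reports 9.
Truthful report 34: project built, pays 18, utility 34 - 18 = 16.
Report 9 instead: project built, pays 9, utility 34 - 9 = 25.
Since 25 > 16, reporting 9 is strictly better here, so truthful reporting is not dominant.

No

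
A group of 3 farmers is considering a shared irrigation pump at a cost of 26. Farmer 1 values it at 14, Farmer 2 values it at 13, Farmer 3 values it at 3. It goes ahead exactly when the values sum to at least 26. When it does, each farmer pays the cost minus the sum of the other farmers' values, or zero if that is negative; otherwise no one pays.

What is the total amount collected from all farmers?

Total value 30 ≥ cost 26, so it is built.
Farmer 1: others sum to 16; max(0, 26 - 16) = 10.
Farmer 2: others sum to 17; max(0, 26 - 17) = 9.
Farmer 3: others sum to 27; max(0, 26 - 27) = 0.
Total collected = 10 + 9 + 0 = 19.

19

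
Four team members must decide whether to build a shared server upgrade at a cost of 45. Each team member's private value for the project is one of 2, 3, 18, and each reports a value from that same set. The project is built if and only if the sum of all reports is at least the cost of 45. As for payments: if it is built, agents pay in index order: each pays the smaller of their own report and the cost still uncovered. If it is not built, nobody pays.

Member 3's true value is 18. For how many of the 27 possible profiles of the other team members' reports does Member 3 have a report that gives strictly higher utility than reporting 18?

1

Others report (18, 18, 18): truth gives 9; report 2 gives 16 > 9. Violating.
Others report (2, 2, 2): truth gives 0; no alternative beats it.
Others report (2, 2, 3): truth gives 0; no alternative beats it.
(Checking all 27 profiles: 1 has a profitable deviation, 26 do not.)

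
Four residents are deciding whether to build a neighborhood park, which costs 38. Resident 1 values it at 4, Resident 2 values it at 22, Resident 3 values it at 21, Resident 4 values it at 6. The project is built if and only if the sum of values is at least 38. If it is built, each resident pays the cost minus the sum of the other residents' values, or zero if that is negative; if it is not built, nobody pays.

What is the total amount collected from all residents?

Total value 53 ≥ cost 38, so it is built.
Resident 1: others sum to 49; max(0, 38 - 49) = 0.
Resident 2: others sum to 31; max(0, 38 - 31) = 7.
Resident 3: others sum to 32; max(0, 38 - 32) = 6.
Resident 4: others sum to 47; max(0, 38 - 47) = 0.
Total collected = 0 + 7 + 6 + 0 = 13.

13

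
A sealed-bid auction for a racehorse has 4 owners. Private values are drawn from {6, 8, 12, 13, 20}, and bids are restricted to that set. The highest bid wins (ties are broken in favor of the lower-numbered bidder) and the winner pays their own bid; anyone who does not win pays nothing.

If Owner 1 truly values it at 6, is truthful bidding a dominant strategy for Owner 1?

Yes

Check each profile of the others' bids and compare truth against every alternative bid.
Others bid (6, 6, 6): truth gives 0, best alternative gives -2.
Others bid (6, 6, 8): truth gives 0, best alternative gives -2.
Others bid (6, 8, 6): truth gives 0, best alternative gives -2.
Others bid (6, 8, 8): truth gives 0, best alternative gives -2.
Others bid (8, 6, 6): truth gives 0, best alternative gives -2.
Others bid (8, 6, 8): truth gives 0, best alternative gives -2.
(Remaining 119 profiles checked similarly; truth is weakly best in each.)
In every case the truthful bid is at least as good as any alternative, so it is a dominant strategy.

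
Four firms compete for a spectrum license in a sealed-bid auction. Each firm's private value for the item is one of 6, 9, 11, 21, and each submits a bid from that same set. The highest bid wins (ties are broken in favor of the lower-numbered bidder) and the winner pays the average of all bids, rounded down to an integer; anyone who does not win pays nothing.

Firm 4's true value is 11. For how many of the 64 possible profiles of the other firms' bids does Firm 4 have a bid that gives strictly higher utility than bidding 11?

1

Others bid (6, 6, 6): truth gives 4; bid 9 gives 5 > 4. Violating.
Others bid (6, 6, 9): truth gives 3; no alternative beats it.
Others bid (6, 6, 11): truth gives 0; no alternative beats it.
(Checking all 64 profiles: 1 has a profitable deviation, 63 do not.)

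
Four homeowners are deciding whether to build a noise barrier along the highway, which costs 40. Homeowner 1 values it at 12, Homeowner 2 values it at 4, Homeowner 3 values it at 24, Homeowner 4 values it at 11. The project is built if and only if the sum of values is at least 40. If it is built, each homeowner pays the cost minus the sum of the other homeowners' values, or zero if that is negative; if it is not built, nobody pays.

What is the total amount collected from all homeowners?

14

Total value 51 ≥ cost 40, so it is built.
Homeowner 1: others sum to 39; max(0, 40 - 39) = 1.
Homeowner 2: others sum to 47; max(0, 40 - 47) = 0.
Homeowner 3: others sum to 27; max(0, 40 - 27) = 13.
Homeowner 4: others sum to 40; max(0, 40 - 40) = 0.
Total collected = 1 + 0 + 13 + 0 = 14.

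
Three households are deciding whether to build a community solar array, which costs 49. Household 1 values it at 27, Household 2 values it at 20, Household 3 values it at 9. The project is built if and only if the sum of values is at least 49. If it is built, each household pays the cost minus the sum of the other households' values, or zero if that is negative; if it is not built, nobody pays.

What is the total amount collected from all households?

Total value 56 ≥ cost 49, so it is built.
Household 1: others sum to 29; max(0, 49 - 29) = 20.
Household 2: others sum to 36; max(0, 49 - 36) = 13.
Household 3: others sum to 47; max(0, 49 - 47) = 2.
Total collected = 20 + 13 + 2 = 35.

35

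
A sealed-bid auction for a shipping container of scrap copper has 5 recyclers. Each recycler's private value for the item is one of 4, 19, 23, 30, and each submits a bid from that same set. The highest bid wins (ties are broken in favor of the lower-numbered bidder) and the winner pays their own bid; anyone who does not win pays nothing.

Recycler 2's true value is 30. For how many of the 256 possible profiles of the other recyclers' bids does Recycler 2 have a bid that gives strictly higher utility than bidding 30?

Others bid (4, 4, 4, 4): truth gives 0; bid 19 gives 11 > 0. Violating.
Others bid (4, 4, 4, 19): truth gives 0; bid 19 gives 11 > 0. Violating.
Others bid (4, 4, 4, 23): truth gives 0; bid 23 gives 7 > 0. Violating.
Others bid (4, 4, 19, 4): truth gives 0; bid 19 gives 11 > 0. Violating.
Others bid (4, 4, 4, 30): truth gives 0; no alternative beats it.
Others bid (4, 4, 19, 30): truth gives 0; no alternative beats it.
(Checking all 256 profiles: 54 have a profitable deviation, 202 do not.)

54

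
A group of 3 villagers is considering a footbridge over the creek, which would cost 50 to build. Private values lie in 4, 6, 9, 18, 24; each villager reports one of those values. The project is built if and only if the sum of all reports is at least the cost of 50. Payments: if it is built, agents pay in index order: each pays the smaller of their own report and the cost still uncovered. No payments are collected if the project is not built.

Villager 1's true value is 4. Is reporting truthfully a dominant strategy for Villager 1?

Yes

Check each profile of the others' reports and compare truth against every alternative report.
Others report (24, 24): truth gives 0, best alternative gives -2.
Others report (4, 4): truth gives 0, best alternative gives 0.
Others report (4, 6): truth gives 0, best alternative gives 0.
Others report (4, 9): truth gives 0, best alternative gives 0.
Others report (4, 18): truth gives 0, best alternative gives 0.
Others report (4, 24): truth gives 0, best alternative gives 0.
(Remaining 19 profiles checked similarly; truth is weakly best in each.)
In every case the truthful report is at least as good as any alternative, so it is a dominant strategy.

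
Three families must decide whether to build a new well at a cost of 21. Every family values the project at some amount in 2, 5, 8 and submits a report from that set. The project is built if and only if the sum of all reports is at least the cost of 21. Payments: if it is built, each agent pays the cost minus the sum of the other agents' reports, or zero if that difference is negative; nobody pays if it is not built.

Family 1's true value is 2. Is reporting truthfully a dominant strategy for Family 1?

Check each profile of the others' reports and compare truth against every alternative report.
Others report (8, 8): truth gives 0, best alternative gives -3.
Others report (2, 2): truth gives 0, best alternative gives 0.
Others report (2, 5): truth gives 0, best alternative gives 0.
Others report (2, 8): truth gives 0, best alternative gives 0.
Others report (5, 2): truth gives 0, best alternative gives 0.
Others report (5, 5): truth gives 0, best alternative gives 0.
(Remaining 3 profiles checked similarly; truth is weakly best in each.)
In every case the truthful report is at least as good as any alternative, so it is a dominant strategy.

Yes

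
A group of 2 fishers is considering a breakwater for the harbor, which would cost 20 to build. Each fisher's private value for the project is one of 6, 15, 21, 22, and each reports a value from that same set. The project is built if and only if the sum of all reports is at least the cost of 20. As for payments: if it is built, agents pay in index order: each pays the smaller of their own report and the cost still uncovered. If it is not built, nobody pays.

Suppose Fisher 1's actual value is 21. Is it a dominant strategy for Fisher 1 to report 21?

No

Consider the case where Fisher 2 reports 6.
Truthful report 21: project built, pays 20, utility 21 - 20 = 1.
Report 15 instead: project built, pays 15, utility 21 - 15 = 6.
Since 6 > 1, reporting 15 is strictly better here, so truthful reporting is not dominant.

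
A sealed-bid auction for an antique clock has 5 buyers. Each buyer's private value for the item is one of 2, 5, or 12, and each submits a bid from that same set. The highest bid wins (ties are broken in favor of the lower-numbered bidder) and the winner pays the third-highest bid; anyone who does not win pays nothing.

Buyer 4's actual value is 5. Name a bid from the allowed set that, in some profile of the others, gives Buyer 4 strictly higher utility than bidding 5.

Suppose Buyer 1 bids 2, Buyer 2 bids 2, Buyer 3 bids 2 and Buyer 5 bids 12.
Bid 5: loses, pays 0, utility 0.
Bid 12: wins, pays 2, utility 5 - 2 = 3.
So bidding 12 beats truth here (3 > 0).

12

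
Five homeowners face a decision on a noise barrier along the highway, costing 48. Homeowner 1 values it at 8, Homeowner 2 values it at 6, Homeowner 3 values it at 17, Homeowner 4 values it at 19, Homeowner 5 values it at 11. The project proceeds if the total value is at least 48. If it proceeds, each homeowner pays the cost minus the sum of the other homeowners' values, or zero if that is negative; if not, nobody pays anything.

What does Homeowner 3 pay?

Total value 61 ≥ cost 48, so the project is built.
The other homeowners' values sum to 44.
Cost minus that sum is 48 - 44 = 4.

4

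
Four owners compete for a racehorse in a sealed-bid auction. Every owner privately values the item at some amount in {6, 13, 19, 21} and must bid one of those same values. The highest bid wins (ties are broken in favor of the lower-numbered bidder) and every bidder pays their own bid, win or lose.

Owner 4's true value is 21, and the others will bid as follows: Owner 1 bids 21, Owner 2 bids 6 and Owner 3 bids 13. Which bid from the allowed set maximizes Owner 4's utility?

Bid 6: loses but pays 6, utility -6.
Bid 13: loses but pays 13, utility -13.
Bid 19: loses but pays 19, utility -19.
Bid 21: loses but pays 21, utility -21.
The best choice is 6 with utility -6.

6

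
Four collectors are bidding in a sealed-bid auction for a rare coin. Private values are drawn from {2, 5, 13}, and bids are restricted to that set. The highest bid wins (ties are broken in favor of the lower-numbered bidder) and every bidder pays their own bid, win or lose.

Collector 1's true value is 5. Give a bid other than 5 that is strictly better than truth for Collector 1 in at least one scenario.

Suppose Collector 2 bids 2, Collector 3 bids 2 and Collector 4 bids 2.
Bid 5: wins, pays 5, utility 5 - 5 = 0.
Bid 2: wins, pays 2, utility 5 - 2 = 3.
So bidding 2 beats truth here (3 > 0).

2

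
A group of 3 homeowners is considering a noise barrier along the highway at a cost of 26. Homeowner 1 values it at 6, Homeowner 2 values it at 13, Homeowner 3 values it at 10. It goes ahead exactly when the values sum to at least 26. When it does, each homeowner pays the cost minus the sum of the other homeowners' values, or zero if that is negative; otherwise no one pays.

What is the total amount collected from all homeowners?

Total value 29 ≥ cost 26, so it is built.
Homeowner 1: others sum to 23; max(0, 26 - 23) = 3.
Homeowner 2: others sum to 16; max(0, 26 - 16) = 10.
Homeowner 3: others sum to 19; max(0, 26 - 19) = 7.
Total collected = 3 + 10 + 7 = 20.

20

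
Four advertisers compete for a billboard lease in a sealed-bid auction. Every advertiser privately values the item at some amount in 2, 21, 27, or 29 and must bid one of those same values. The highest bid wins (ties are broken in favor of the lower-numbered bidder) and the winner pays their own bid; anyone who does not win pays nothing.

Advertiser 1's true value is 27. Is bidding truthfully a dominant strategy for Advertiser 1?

No

Consider the case where Advertiser 2 bids 2, Advertiser 3 bids 2 and Advertiser 4 bids 2.
Truthful bid 27: wins, pays 27, utility 27 - 27 = 0.
Bid 2 instead: wins, pays 2, utility 27 - 2 = 25.
Since 25 > 0, bidding 2 is strictly better here, so truthful bidding is not dominant.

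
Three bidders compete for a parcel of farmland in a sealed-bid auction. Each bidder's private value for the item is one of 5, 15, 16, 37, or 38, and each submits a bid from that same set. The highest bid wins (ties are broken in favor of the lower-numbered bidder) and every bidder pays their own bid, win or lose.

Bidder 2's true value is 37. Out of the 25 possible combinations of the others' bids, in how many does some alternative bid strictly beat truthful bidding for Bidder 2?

Others bid (5, 5): truth gives 0; bid 15 gives 22 > 0. Violating.
Others bid (5, 15): truth gives 0; bid 15 gives 22 > 0. Violating.
Others bid (5, 16): truth gives 0; bid 16 gives 21 > 0. Violating.
Others bid (5, 38): truth gives -37; bid 38 gives -1 > -37. Violating.
Others bid (5, 37): truth gives 0; no alternative beats it.
Others bid (15, 37): truth gives 0; no alternative beats it.
(Checking all 25 profiles: 19 have a profitable deviation, 6 do not.)

19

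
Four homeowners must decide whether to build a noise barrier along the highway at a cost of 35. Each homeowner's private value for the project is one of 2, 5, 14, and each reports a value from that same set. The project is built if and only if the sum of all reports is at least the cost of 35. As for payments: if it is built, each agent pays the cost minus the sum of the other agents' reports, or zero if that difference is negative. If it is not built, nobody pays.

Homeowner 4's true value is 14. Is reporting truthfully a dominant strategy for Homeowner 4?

Yes

Check each profile of the others' reports and compare truth against every alternative report.
Others report (5, 5, 14): truth gives 3, best alternative gives 0.
Others report (5, 14, 5): truth gives 3, best alternative gives 0.
Others report (14, 5, 5): truth gives 3, best alternative gives 0.
Others report (14, 14, 14): truth gives 14, best alternative gives 14.
Others report (5, 14, 14): truth gives 12, best alternative gives 12.
Others report (14, 5, 14): truth gives 12, best alternative gives 12.
(Remaining 21 profiles checked similarly; truth is weakly best in each.)
In every case the truthful report is at least as good as any alternative, so it is a dominant strategy.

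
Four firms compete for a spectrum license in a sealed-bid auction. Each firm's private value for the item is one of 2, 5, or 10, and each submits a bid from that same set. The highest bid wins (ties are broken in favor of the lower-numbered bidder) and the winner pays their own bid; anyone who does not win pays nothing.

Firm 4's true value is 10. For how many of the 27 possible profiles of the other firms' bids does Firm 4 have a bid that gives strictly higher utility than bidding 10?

1

Others bid (2, 2, 2): truth gives 0; bid 5 gives 5 > 0. Violating.
Others bid (2, 2, 5): truth gives 0; no alternative beats it.
Others bid (2, 2, 10): truth gives 0; no alternative beats it.
(Checking all 27 profiles: 1 has a profitable deviation, 26 do not.)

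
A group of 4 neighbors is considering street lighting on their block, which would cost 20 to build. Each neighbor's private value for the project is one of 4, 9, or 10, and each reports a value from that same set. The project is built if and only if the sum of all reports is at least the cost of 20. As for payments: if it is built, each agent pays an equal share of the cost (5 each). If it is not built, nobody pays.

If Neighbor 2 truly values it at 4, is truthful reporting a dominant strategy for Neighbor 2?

Check each profile of the others' reports and compare truth against every alternative report.
Others report (4, 4, 4): truth gives 0, best alternative gives -1.
Others report (4, 4, 9): truth gives -1, best alternative gives -1.
Others report (4, 4, 10): truth gives -1, best alternative gives -1.
Others report (4, 9, 4): truth gives -1, best alternative gives -1.
Others report (4, 9, 9): truth gives -1, best alternative gives -1.
Others report (4, 9, 10): truth gives -1, best alternative gives -1.
(Remaining 21 profiles checked similarly; truth is weakly best in each.)
In every case the truthful report is at least as good as any alternative, so it is a dominant strategy.

Yes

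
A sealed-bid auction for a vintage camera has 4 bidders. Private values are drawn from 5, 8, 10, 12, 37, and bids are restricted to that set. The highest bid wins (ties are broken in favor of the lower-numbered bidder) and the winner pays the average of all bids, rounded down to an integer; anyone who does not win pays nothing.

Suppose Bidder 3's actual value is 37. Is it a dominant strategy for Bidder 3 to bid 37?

Consider the case where Bidder 1 bids 5, Bidder 2 bids 5 and Bidder 4 bids 5.
Truthful bid 37: wins, pays 13, utility 37 - 13 = 24.
Bid 8 instead: wins, pays 5, utility 37 - 5 = 32.
Since 32 > 24, bidding 8 is strictly better here, so truthful bidding is not dominant.

No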